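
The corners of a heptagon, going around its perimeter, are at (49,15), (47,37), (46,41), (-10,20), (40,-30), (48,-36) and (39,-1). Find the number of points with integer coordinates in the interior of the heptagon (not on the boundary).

The shoelace formula gives twice the area as |[49·37 − 47·15] + [47·41 − 46·37] + [46·20 − (-10)·41] + [(-10)·(-30) − 40·20] + [40·(-36) − 48·(-30)] + [48·(-1) − 39·(-36)] + [39·15 − 49·(-1)]| = 4153, so the area is 2076.5.
Summing gcd(|Δx|,|Δy|) over the edges gives the boundary count: gcd(2,22) + gcd(1,4) + gcd(56,21) + gcd(50,50) + gcd(8,6) + gcd(9,35) + gcd(10,16) = 2+1+7+50+2+1+2 = 65.
Pick's theorem gives I = A − B/2 + 1 = 2076.5 − 65/2 + 1 = 2045.

2045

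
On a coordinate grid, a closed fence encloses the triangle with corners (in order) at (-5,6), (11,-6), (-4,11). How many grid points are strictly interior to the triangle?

By the shoelace formula, twice the signed area is |((-5)·(-6) − 11·6) + (11·11 − (-4)·(-6)) + ((-4)·6 − (-5)·11)| = 92, so the area is 46.
The number of boundary lattice points is Σ gcd(|Δx|,|Δy|) = gcd(16,12) + gcd(15,17) + gcd(1,5) = 4+1+1 = 6.
Pick's theorem gives I = A − B/2 + 1 = 46 − 6/2 + 1 = 44.

44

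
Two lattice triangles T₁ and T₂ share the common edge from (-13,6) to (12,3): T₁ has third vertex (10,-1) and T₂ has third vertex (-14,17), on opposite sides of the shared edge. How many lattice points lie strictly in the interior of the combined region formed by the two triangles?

The union is the simple quadrilateral with vertices (-13,6), (10,-1), (12,3), (-14,17) in order.
Using the shoelace formula, 2A = |((-13)·(-1) − 10·6) + (10·3 − 12·(-1)) + (12·17 − (-14)·3) + ((-14)·6 − (-13)·17)| = 378, so the area is 189.
Along each edge there are gcd(|Δx|,|Δy|)+1 lattice points, so counting each shared vertex once the boundary has gcd(23,7) + gcd(2,4) + gcd(26,14) + gcd(1,11) = 1+2+2+1 = 6.
By Pick's theorem I = A − B/2 + 1 = 189 − 6/2 + 1 = 187.

187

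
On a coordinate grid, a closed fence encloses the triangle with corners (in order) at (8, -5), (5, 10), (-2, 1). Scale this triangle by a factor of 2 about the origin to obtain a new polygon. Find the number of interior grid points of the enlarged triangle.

The shoelace formula gives twice the area as |(8·10 − 5·(-5)) + (5·1 − (-2)·10) + ((-2)·(-5) − 8·1)| = 132, so the area is 66.
The number of boundary lattice points is Σ gcd(|Δx|,|Δy|) = gcd(3,15) + gcd(7,9) + gcd(10,6) = 3+1+2 = 6.
Scaling by 2 multiplies the area by 2² = 4 (so the new area is 264) and multiplies the boundary lattice-point count by 2, giving 12.
By Pick's theorem, the interior count of the dilated polygon is 264 − 12/2 + 1 = 259.

259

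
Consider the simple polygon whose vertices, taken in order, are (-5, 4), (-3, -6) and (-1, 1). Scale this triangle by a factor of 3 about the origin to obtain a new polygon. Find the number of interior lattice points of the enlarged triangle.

148

By the shoelace formula, twice the signed area is |[(-5)·(-6) − (-3)·4] + [(-3)·1 − (-1)·(-6)] + [(-1)·4 − (-5)·1]| = 34, so the area is 17.
The number of boundary lattice points is Σ gcd(|Δx|,|Δy|) = gcd(2,10) + gcd(2,7) + gcd(4,3) = 2+1+1 = 4.
Scaling by 3 multiplies the area by 3² = 9 (so the new area is 153) and multiplies the boundary lattice-point count by 3, giving 12.
By Pick's theorem, the interior count of the dilated polygon is 153 − 12/2 + 1 = 148.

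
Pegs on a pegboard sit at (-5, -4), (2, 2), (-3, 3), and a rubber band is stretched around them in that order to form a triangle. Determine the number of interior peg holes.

18

Using the shoelace formula, 2A = |((-5)·2 − 2·(-4)) + (2·3 − (-3)·2) + ((-3)·(-4) − (-5)·3)| = 37, so the area is 37/2.
The number of boundary lattice points is Σ gcd(|Δx|,|Δy|) = gcd(7,6) + gcd(5,1) + gcd(2,7) = 1+1+1 = 3.
Pick's theorem gives I = A − B/2 + 1 = 37/2 − 3/2 + 1 = 18.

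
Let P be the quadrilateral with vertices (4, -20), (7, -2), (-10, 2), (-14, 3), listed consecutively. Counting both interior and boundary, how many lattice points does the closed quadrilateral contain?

200

Using the shoelace formula, 2A = |[4·(-2) − 7·(-20)] + [7·2 − (-10)·(-2)] + [(-10)·3 − (-14)·2] + [(-14)·(-20) − 4·3]| = 392, so the area is 196.
The number of boundary lattice points is Σ gcd(|Δx|,|Δy|) = gcd(3,18) + gcd(17,4) + gcd(4,1) + gcd(18,23) = 3+1+1+1 = 6.
Pick's theorem gives I = A − B/2 + 1 = 196 − 6/2 + 1 = 194, so the closed region contains I + B = 194 + 6 = 200 lattice points.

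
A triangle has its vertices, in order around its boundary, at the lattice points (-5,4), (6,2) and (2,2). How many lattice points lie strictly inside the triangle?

Using the shoelace formula, 2A = |[(-5)·2 − 6·4] + [6·2 − 2·2] + [2·4 − (-5)·2]| = 8, so the area is 4.
Summing gcd(|Δx|,|Δy|) over the edges gives the boundary count: gcd(11,2) + gcd(4,0) + gcd(7,2) = 1+4+1 = 6.
Pick's theorem gives I = A − B/2 + 1 = 4 − 6/2 + 1 = 2.

2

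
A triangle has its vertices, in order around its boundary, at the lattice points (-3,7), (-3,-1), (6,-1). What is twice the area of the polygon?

72

The shoelace formula gives twice the area as |((-3)·(-1) − (-3)·7) + ((-3)·(-1) − 6·(-1)) + (6·7 − (-3)·(-1))| = 72, so the area is 36.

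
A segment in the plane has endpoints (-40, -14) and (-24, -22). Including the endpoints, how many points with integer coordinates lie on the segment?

9

The number of lattice points on a segment between lattice points is gcd(|Δx|,|Δy|) + 1 = gcd(16,8) + 1 = 8 + 1 = 9.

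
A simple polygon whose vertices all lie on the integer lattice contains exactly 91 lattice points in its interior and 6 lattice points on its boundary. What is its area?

93

By Pick's theorem, A = I + B/2 − 1 = 91 + 6/2 − 1 = 93.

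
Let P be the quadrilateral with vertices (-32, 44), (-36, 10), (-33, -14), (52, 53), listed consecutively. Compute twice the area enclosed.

Using the shoelace formula, 2A = |[(-32)·10 − (-36)·44] + [(-36)·(-14) − (-33)·10] + [(-33)·53 − 52·(-14)] + [52·44 − (-32)·53]| = 5061, so the area is 2530.5.

5061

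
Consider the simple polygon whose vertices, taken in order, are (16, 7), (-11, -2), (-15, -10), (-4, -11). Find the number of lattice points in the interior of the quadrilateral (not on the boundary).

192

Using the shoelace formula, 2A = |[16·(-2) − (-11)·7] + [(-11)·(-10) − (-15)·(-2)] + [(-15)·(-11) − (-4)·(-10)] + [(-4)·7 − 16·(-11)]| = 398, so the area is 199.
The number of boundary lattice points is Σ gcd(|Δx|,|Δy|) = gcd(27,9) + gcd(4,8) + gcd(11,1) + gcd(20,18) = 9+4+1+2 = 16.
Pick's theorem gives I = A − B/2 + 1 = 199 − 16/2 + 1 = 192.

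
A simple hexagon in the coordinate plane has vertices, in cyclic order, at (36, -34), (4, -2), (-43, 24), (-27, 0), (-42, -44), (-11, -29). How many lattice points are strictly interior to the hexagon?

2010

By the shoelace formula, twice the signed area is |(36·(-2) − 4·(-34)) + (4·24 − (-43)·(-2)) + ((-43)·0 − (-27)·24) + ((-27)·(-44) − (-42)·0) + ((-42)·(-29) − (-11)·(-44)) + ((-11)·(-34) − 36·(-29))| = 4062, so the area is 2031.
Along each edge there are gcd(|Δx|,|Δy|)+1 lattice points, so counting each shared vertex once the boundary has gcd(32,32) + gcd(47,26) + gcd(16,24) + gcd(15,44) + gcd(31,15) + gcd(47,5) = 32+1+8+1+1+1 = 44.
Pick's theorem gives I = A − B/2 + 1 = 2031 − 44/2 + 1 = 2010.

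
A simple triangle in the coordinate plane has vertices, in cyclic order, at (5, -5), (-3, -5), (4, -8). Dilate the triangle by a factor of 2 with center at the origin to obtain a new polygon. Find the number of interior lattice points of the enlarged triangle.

By the shoelace formula, twice the signed area is |[5·(-5) − (-3)·(-5)] + [(-3)·(-8) − 4·(-5)] + [4·(-5) − 5·(-8)]| = 24, so the area is 12.
The number of boundary lattice points is Σ gcd(|Δx|,|Δy|) = gcd(8,0) + gcd(7,3) + gcd(1,3) = 8+1+1 = 10.
Scaling by 2 multiplies the area by 2² = 4 (so the new area is 48) and multiplies the boundary lattice-point count by 2, giving 20.
By Pick's theorem, the interior count of the dilated polygon is 48 − 20/2 + 1 = 39.

39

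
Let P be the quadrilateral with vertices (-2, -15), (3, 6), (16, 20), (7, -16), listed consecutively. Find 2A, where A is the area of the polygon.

536

Using the shoelace formula, 2A = |((-2)·6 − 3·(-15)) + (3·20 − 16·6) + (16·(-16) − 7·20) + (7·(-15) − (-2)·(-16))| = 536, so the area is 268.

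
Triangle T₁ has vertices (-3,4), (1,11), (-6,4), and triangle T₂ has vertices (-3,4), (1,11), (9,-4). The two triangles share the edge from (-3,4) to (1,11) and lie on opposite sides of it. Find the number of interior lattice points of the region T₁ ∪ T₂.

62

The union is the simple quadrilateral with vertices (-3,4), (-6,4), (1,11), (9,-4) in order.
By the shoelace formula, twice the signed area is |[(-3)·4 − (-6)·4] + [(-6)·11 − 1·4] + [1·(-4) − 9·11] + [9·4 − (-3)·(-4)]| = 137, so the area is 137/2.
Along each edge there are gcd(|Δx|,|Δy|)+1 lattice points, so counting each shared vertex once the boundary has gcd(3,0) + gcd(7,7) + gcd(8,15) + gcd(12,8) = 3+7+1+4 = 15.
By Pick's theorem I = A − B/2 + 1 = 137/2 − 15/2 + 1 = 62.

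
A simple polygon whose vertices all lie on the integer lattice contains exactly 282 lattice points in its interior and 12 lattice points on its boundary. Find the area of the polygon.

Pick's theorem states A = I + B/2 − 1, so A = 282 + 12/2 − 1 = 287.

287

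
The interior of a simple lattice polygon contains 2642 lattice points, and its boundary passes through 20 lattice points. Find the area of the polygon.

2651

Pick's theorem states A = I + B/2 − 1, so A = 2642 + 20/2 − 1 = 2651.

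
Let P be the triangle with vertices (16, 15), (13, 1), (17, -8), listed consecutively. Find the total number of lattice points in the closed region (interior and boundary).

44

By the shoelace formula, twice the signed area is |[16·1 − 13·15] + [13·(-8) − 17·1] + [17·15 − 16·(-8)]| = 83, so the area is 41.5.
Along each edge there are gcd(|Δx|,|Δy|)+1 lattice points, so counting each shared vertex once the boundary has gcd(3,14) + gcd(4,9) + gcd(1,23) = 1+1+1 = 3.
Pick's theorem gives I = A − B/2 + 1 = 41.5 − 3/2 + 1 = 41, so the closed region contains I + B = 41 + 3 = 44 lattice points.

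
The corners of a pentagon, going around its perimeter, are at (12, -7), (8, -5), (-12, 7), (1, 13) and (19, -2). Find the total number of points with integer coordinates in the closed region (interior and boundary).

271

By the shoelace formula, twice the signed area is |(12·(-5) − 8·(-7)) + (8·7 − (-12)·(-5)) + ((-12)·13 − 1·7) + (1·(-2) − 19·13) + (19·(-7) − 12·(-2))| = 529, so the area is 264.5.
Along each edge there are gcd(|Δx|,|Δy|)+1 lattice points, so counting each shared vertex once the boundary has gcd(4,2) + gcd(20,12) + gcd(13,6) + gcd(18,15) + gcd(7,5) = 2+4+1+3+1 = 11.
Pick's theorem gives I = A − B/2 + 1 = 264.5 − 11/2 + 1 = 260, so the closed region contains I + B = 260 + 11 = 271 lattice points.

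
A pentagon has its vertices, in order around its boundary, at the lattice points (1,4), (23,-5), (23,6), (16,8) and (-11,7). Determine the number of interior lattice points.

189

Using the shoelace formula, 2A = |(1·(-5) − 23·4) + (23·6 − 23·(-5)) + (23·8 − 16·6) + (16·7 − (-11)·8) + ((-11)·4 − 1·7)| = 393, so the area is 393/2.
Summing gcd(|Δx|,|Δy|) over the edges gives the boundary count: gcd(22,9) + gcd(0,11) + gcd(7,2) + gcd(27,1) + gcd(12,3) = 1+11+1+1+3 = 17.
Pick's theorem gives I = A − B/2 + 1 = 393/2 − 17/2 + 1 = 189.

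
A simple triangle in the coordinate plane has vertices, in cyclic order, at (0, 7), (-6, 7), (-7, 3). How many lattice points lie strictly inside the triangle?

Using the shoelace formula, 2A = |(0·7 − (-6)·7) + ((-6)·3 − (-7)·7) + ((-7)·7 − 0·3)| = 24, so the area is 12.
Along each edge there are gcd(|Δx|,|Δy|)+1 lattice points, so counting each shared vertex once the boundary has gcd(6,0) + gcd(1,4) + gcd(7,4) = 6+1+1 = 8.
Pick's theorem gives I = A − B/2 + 1 = 12 − 8/2 + 1 = 9.

9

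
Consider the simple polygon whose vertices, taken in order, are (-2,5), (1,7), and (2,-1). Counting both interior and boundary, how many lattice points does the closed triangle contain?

16

Using the shoelace formula, 2A = |((-2)·7 − 1·5) + (1·(-1) − 2·7) + (2·5 − (-2)·(-1))| = 26, so the area is 13.
The number of boundary lattice points is Σ gcd(|Δx|,|Δy|) = gcd(3,2) + gcd(1,8) + gcd(4,6) = 1+1+2 = 4.
Pick's theorem gives I = A − B/2 + 1 = 13 − 4/2 + 1 = 12, so the closed region contains I + B = 12 + 4 = 16 lattice points.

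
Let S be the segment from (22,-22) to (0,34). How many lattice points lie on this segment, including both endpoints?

3

The number of lattice points on a segment between lattice points is gcd(|Δx|,|Δy|) + 1 = gcd(22,56) + 1 = 2 + 1 = 3.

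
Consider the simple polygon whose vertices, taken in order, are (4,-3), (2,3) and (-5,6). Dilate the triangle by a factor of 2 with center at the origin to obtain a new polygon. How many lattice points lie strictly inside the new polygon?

Using the shoelace formula, 2A = |(4·3 − 2·(-3)) + (2·6 − (-5)·3) + ((-5)·(-3) − 4·6)| = 36, so the area is 18.
The number of boundary lattice points is Σ gcd(|Δx|,|Δy|) = gcd(2,6) + gcd(7,3) + gcd(9,9) = 2+1+9 = 12.
Scaling by 2 multiplies the area by 2² = 4 (so the new area is 72) and multiplies the boundary lattice-point count by 2, giving 24.
By Pick's theorem, the interior count of the dilated polygon is 72 − 24/2 + 1 = 61.

61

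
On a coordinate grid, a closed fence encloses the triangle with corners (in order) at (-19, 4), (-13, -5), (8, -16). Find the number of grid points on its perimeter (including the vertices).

Along each edge there are gcd(|Δx|,|Δy|)+1 lattice points, so counting each shared vertex once the boundary has gcd(6,9) + gcd(21,11) + gcd(27,20) = 3+1+1 = 5.

5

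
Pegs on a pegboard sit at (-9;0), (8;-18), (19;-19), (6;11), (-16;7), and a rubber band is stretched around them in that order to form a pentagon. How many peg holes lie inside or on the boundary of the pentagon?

485

Using the shoelace formula, 2A = |((-9)·(-18) − 8·0) + (8·(-19) − 19·(-18)) + (19·11 − 6·(-19)) + (6·7 − (-16)·11) + ((-16)·0 − (-9)·7)| = 956, so the area is 478.
The number of boundary lattice points is Σ gcd(|Δx|,|Δy|) = gcd(17,18) + gcd(11,1) + gcd(13,30) + gcd(22,4) + gcd(7,7) = 1+1+1+2+7 = 12.
Pick's theorem gives I = A − B/2 + 1 = 478 − 12/2 + 1 = 473, so the closed region contains I + B = 473 + 12 = 485 lattice points.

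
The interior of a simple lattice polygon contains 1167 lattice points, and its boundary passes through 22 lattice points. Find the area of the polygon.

Pick's theorem states A = I + B/2 − 1, so A = 1167 + 22/2 − 1 = 1177.

1177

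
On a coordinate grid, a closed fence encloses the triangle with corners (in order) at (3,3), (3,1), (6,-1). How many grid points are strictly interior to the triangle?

By the shoelace formula, twice the signed area is |[3·1 − 3·3] + [3·(-1) − 6·1] + [6·3 − 3·(-1)]| = 6, so the area is 3.
Summing gcd(|Δx|,|Δy|) over the edges gives the boundary count: gcd(0,2) + gcd(3,2) + gcd(3,4) = 2+1+1 = 4.
Pick's theorem gives I = A − B/2 + 1 = 3 − 4/2 + 1 = 2.

2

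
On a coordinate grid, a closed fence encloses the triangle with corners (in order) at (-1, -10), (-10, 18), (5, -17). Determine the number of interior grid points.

By the shoelace formula, twice the signed area is |((-1)·18 − (-10)·(-10)) + ((-10)·(-17) − 5·18) + (5·(-10) − (-1)·(-17))| = 105, so the area is 105/2.
Summing gcd(|Δx|,|Δy|) over the edges gives the boundary count: gcd(9,28) + gcd(15,35) + gcd(6,7) = 1+5+1 = 7.
By Pick's theorem A = I + B/2 − 1, so I = 105/2 − 7/2 + 1 = 50.

50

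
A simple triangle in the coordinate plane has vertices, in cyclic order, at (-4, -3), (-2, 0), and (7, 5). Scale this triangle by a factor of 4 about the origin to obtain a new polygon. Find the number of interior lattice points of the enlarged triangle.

131

By the shoelace formula, twice the signed area is |((-4)·0 − (-2)·(-3)) + ((-2)·5 − 7·0) + (7·(-3) − (-4)·5)| = 17, so the area is 8.5.
Summing gcd(|Δx|,|Δy|) over the edges gives the boundary count: gcd(2,3) + gcd(9,5) + gcd(11,8) = 1+1+1 = 3.
Scaling by 4 multiplies the area by 4² = 16 (so the new area is 136) and multiplies the boundary lattice-point count by 4, giving 12.
By Pick's theorem, the interior count of the dilated polygon is 136 − 12/2 + 1 = 131.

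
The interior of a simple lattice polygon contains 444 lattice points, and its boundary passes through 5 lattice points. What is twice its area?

Pick's theorem states A = I + B/2 − 1, so A = 444 + 5/2 − 1 = 891/2.
Hence 2A = 891.

891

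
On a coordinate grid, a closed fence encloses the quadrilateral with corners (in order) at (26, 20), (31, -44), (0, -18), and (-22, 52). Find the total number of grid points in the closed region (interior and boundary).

2266

The shoelace formula gives twice the area as |[26·(-44) − 31·20] + [31·(-18) − 0·(-44)] + [0·52 − (-22)·(-18)] + [(-22)·20 − 26·52]| = 4510, so the area is 2255.
Summing gcd(|Δx|,|Δy|) over the edges gives the boundary count: gcd(5,64) + gcd(31,26) + gcd(22,70) + gcd(48,32) = 1+1+2+16 = 20.
Pick's theorem gives I = A − B/2 + 1 = 2255 − 20/2 + 1 = 2246, so the closed region contains I + B = 2246 + 20 = 2266 lattice points.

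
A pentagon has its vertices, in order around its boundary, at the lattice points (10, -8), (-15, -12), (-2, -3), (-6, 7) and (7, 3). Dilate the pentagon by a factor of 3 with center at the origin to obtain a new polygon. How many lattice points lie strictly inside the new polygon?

1810

The shoelace formula gives twice the area as |[10·(-12) − (-15)·(-8)] + [(-15)·(-3) − (-2)·(-12)] + [(-2)·7 − (-6)·(-3)] + [(-6)·3 − 7·7] + [7·(-8) − 10·3]| = 404, so the area is 202.
Along each edge there are gcd(|Δx|,|Δy|)+1 lattice points, so counting each shared vertex once the boundary has gcd(25,4) + gcd(13,9) + gcd(4,10) + gcd(13,4) + gcd(3,11) = 1+1+2+1+1 = 6.
Scaling by 3 multiplies the area by 3² = 9 (so the new area is 1818) and multiplies the boundary lattice-point count by 3, giving 18.
By Pick's theorem, the interior count of the dilated polygon is 1818 − 18/2 + 1 = 1810.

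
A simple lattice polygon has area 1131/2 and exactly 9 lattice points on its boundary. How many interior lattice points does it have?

562

From Pick's theorem, I = A − B/2 + 1 = 1131/2 − 9/2 + 1 = 562.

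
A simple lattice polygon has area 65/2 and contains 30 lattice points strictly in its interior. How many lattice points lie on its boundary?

7

Pick's theorem gives A = I + B/2 − 1, so B = 2(A − I + 1) = 2(65/2 − 30 + 1) = 7.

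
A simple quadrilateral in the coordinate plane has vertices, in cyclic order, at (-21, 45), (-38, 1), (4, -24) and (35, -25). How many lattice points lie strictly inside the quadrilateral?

2186

Using the shoelace formula, 2A = |((-21)·1 − (-38)·45) + ((-38)·(-24) − 4·1) + (4·(-25) − 35·(-24)) + (35·45 − (-21)·(-25))| = 4387, so the area is 4387/2.
The number of boundary lattice points is Σ gcd(|Δx|,|Δy|) = gcd(17,44) + gcd(42,25) + gcd(31,1) + gcd(56,70) = 1+1+1+14 = 17.
By Pick's theorem A = I + B/2 − 1, so I = 4387/2 − 17/2 + 1 = 2186.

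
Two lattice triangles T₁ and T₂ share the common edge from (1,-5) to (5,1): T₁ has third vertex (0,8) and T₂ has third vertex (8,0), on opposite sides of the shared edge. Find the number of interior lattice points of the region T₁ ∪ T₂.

39

The union is the simple quadrilateral with vertices (1,-5), (0,8), (5,1), (8,0) in order.
Using the shoelace formula, 2A = |[1·8 − 0·(-5)] + [0·1 − 5·8] + [5·0 − 8·1] + [8·(-5) − 1·0]| = 80, so the area is 40.
Along each edge there are gcd(|Δx|,|Δy|)+1 lattice points, so counting each shared vertex once the boundary has gcd(1,13) + gcd(5,7) + gcd(3,1) + gcd(7,5) = 1+1+1+1 = 4.
By Pick's theorem I = A − B/2 + 1 = 40 − 4/2 + 1 = 39.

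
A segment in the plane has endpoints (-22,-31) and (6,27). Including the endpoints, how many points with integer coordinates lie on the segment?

3

The number of lattice points on a segment between lattice points is gcd(|Δx|,|Δy|) + 1 = gcd(28,58) + 1 = 2 + 1 = 3.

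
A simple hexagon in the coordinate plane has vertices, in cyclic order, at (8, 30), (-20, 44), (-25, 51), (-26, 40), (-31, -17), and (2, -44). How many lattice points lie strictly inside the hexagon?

Using the shoelace formula, 2A = |(8·44 − (-20)·30) + ((-20)·51 − (-25)·44) + ((-25)·40 − (-26)·51) + ((-26)·(-17) − (-31)·40) + ((-31)·(-44) − 2·(-17)) + (2·30 − 8·(-44))| = 4850, so the area is 2425.
Summing gcd(|Δx|,|Δy|) over the edges gives the boundary count: gcd(28,14) + gcd(5,7) + gcd(1,11) + gcd(5,57) + gcd(33,27) + gcd(6,74) = 14+1+1+1+3+2 = 22.
Pick's theorem gives I = A − B/2 + 1 = 2425 − 22/2 + 1 = 2415.

2415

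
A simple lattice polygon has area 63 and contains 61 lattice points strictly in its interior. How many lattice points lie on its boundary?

Pick's theorem gives A = I + B/2 − 1, so B = 2(A − I + 1) = 2(63 − 61 + 1) = 6.

6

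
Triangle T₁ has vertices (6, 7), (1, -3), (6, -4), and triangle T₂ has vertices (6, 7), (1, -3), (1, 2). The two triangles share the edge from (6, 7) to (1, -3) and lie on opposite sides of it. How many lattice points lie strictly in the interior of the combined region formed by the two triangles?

The union is the simple quadrilateral with vertices (6, 7), (6, -4), (1, -3), (1, 2) in order.
By the shoelace formula, twice the signed area is |(6·(-4) − 6·7) + (6·(-3) − 1·(-4)) + (1·2 − 1·(-3)) + (1·7 − 6·2)| = 80, so the area is 40.
Along each edge there are gcd(|Δx|,|Δy|)+1 lattice points, so counting each shared vertex once the boundary has gcd(0,11) + gcd(5,1) + gcd(0,5) + gcd(5,5) = 11+1+5+5 = 22.
By Pick's theorem I = A − B/2 + 1 = 40 − 22/2 + 1 = 30.

30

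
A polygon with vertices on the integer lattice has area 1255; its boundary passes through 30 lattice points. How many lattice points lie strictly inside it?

1241

From Pick's theorem, I = A − B/2 + 1 = 1255 − 30/2 + 1 = 1241.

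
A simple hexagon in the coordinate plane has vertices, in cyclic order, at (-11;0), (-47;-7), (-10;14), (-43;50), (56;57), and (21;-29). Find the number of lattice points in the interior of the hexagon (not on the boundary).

By the shoelace formula, twice the signed area is |[(-11)·(-7) − (-47)·0] + [(-47)·14 − (-10)·(-7)] + [(-10)·50 − (-43)·14] + [(-43)·57 − 56·50] + [56·(-29) − 21·57] + [21·0 − (-11)·(-29)]| = 8940, so the area is 4470.
Along each edge there are gcd(|Δx|,|Δy|)+1 lattice points, so counting each shared vertex once the boundary has gcd(36,7) + gcd(37,21) + gcd(33,36) + gcd(99,7) + gcd(35,86) + gcd(32,29) = 1+1+3+1+1+1 = 8.
By Pick's theorem A = I + B/2 − 1, so I = 4470 − 8/2 + 1 = 4467.

4467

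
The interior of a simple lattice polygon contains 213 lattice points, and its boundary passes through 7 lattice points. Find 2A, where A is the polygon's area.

431

By Pick's theorem, A = I + B/2 − 1 = 213 + 7/2 − 1 = 431/2.
Hence 2A = 431.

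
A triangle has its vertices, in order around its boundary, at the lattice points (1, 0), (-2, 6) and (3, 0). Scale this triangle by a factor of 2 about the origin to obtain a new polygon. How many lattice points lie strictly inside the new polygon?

19

The shoelace formula gives twice the area as |[1·6 − (-2)·0] + [(-2)·0 − 3·6] + [3·0 − 1·0]| = 12, so the area is 6.
The number of boundary lattice points is Σ gcd(|Δx|,|Δy|) = gcd(3,6) + gcd(5,6) + gcd(2,0) = 3+1+2 = 6.
Scaling by 2 multiplies the area by 2² = 4 (so the new area is 24) and multiplies the boundary lattice-point count by 2, giving 12.
By Pick's theorem, the interior count of the dilated polygon is 24 − 12/2 + 1 = 19.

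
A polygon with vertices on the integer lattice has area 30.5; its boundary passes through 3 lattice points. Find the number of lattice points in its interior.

From Pick's theorem, I = A − B/2 + 1 = 30.5 − 3/2 + 1 = 30.

30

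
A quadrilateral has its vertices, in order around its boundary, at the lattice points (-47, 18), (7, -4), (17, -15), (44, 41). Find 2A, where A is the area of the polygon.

Using the shoelace formula, 2A = |((-47)·(-4) − 7·18) + (7·(-15) − 17·(-4)) + (17·41 − 44·(-15)) + (44·18 − (-47)·41)| = 4101, so the area is 2050.5.

4101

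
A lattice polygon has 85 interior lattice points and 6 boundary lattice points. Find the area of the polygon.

87

Pick's theorem states A = I + B/2 − 1, so A = 85 + 6/2 − 1 = 87.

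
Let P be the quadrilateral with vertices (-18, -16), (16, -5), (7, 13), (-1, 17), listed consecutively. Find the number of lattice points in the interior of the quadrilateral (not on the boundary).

Using the shoelace formula, 2A = |((-18)·(-5) − 16·(-16)) + (16·13 − 7·(-5)) + (7·17 − (-1)·13) + ((-1)·(-16) − (-18)·17)| = 1043, so the area is 1043/2.
Summing gcd(|Δx|,|Δy|) over the edges gives the boundary count: gcd(34,11) + gcd(9,18) + gcd(8,4) + gcd(17,33) = 1+9+4+1 = 15.
By Pick's theorem A = I + B/2 − 1, so I = 1043/2 − 15/2 + 1 = 515.

515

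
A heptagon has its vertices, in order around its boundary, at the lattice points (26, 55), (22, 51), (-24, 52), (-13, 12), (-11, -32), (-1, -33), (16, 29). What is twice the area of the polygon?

The shoelace formula gives twice the area as |[26·51 − 22·55] + [22·52 − (-24)·51] + [(-24)·12 − (-13)·52] + [(-13)·(-32) − (-11)·12] + [(-11)·(-33) − (-1)·(-32)] + [(-1)·29 − 16·(-33)] + [16·55 − 26·29]| = 4376, so the area is 2188.

4376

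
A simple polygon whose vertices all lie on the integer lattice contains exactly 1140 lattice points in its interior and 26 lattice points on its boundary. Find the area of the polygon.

By Pick's theorem, A = I + B/2 − 1 = 1140 + 26/2 − 1 = 1152.

1152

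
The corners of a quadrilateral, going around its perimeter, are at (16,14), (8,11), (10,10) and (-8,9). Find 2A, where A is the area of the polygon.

Using the shoelace formula, 2A = |[16·11 − 8·14] + [8·10 − 10·11] + [10·9 − (-8)·10] + [(-8)·14 − 16·9]| = 52, so the area is 26.

52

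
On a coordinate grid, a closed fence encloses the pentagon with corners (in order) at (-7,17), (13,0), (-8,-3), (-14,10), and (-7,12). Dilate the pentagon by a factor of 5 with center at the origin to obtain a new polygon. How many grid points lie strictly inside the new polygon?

6411

The shoelace formula gives twice the area as |((-7)·0 − 13·17) + (13·(-3) − (-8)·0) + ((-8)·10 − (-14)·(-3)) + ((-14)·12 − (-7)·10) + ((-7)·17 − (-7)·12)| = 515, so the area is 515/2.
The number of boundary lattice points is Σ gcd(|Δx|,|Δy|) = gcd(20,17) + gcd(21,3) + gcd(6,13) + gcd(7,2) + gcd(0,5) = 1+3+1+1+5 = 11.
Scaling by 5 multiplies the area by 5² = 25 (so the new area is 12875/2) and multiplies the boundary lattice-point count by 5, giving 55.
By Pick's theorem, the interior count of the dilated polygon is 12875/2 − 55/2 + 1 = 6411.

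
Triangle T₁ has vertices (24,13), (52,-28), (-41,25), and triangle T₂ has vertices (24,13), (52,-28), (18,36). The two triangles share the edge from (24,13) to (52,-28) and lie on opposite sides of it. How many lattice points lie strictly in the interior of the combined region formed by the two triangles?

1362

The union is the simple quadrilateral with vertices (24,13), (-41,25), (52,-28), (18,36) in order.
By the shoelace formula, twice the signed area is |(24·25 − (-41)·13) + ((-41)·(-28) − 52·25) + (52·36 − 18·(-28)) + (18·13 − 24·36)| = 2727, so the area is 2727/2.
Summing gcd(|Δx|,|Δy|) over the edges gives the boundary count: gcd(65,12) + gcd(93,53) + gcd(34,64) + gcd(6,23) = 1+1+2+1 = 5.
By Pick's theorem I = A − B/2 + 1 = 2727/2 − 5/2 + 1 = 1362.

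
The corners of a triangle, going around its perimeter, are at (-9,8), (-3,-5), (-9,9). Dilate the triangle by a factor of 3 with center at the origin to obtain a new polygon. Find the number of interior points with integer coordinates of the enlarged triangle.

22

The shoelace formula gives twice the area as |((-9)·(-5) − (-3)·8) + ((-3)·9 − (-9)·(-5)) + ((-9)·8 − (-9)·9)| = 6, so the area is 3.
Summing gcd(|Δx|,|Δy|) over the edges gives the boundary count: gcd(6,13) + gcd(6,14) + gcd(0,1) = 1+2+1 = 4.
Scaling by 3 multiplies the area by 3² = 9 (so the new area is 27) and multiplies the boundary lattice-point count by 3, giving 12.
By Pick's theorem, the interior count of the dilated polygon is 27 − 12/2 + 1 = 22.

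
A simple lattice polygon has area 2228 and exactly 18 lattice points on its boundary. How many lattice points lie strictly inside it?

2220

From Pick's theorem, I = A − B/2 + 1 = 2228 − 18/2 + 1 = 2220.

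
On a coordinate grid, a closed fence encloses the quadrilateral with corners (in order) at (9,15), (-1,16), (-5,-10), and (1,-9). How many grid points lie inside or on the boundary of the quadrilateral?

The shoelace formula gives twice the area as |(9·16 − (-1)·15) + ((-1)·(-10) − (-5)·16) + ((-5)·(-9) − 1·(-10)) + (1·15 − 9·(-9))| = 400, so the area is 200.
The number of boundary lattice points is Σ gcd(|Δx|,|Δy|) = gcd(10,1) + gcd(4,26) + gcd(6,1) + gcd(8,24) = 1+2+1+8 = 12.
Pick's theorem gives I = A − B/2 + 1 = 200 − 12/2 + 1 = 195, so the closed region contains I + B = 195 + 12 = 207 lattice points.

207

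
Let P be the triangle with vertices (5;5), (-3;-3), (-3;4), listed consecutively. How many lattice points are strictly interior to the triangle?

21

The shoelace formula gives twice the area as |(5·(-3) − (-3)·5) + ((-3)·4 − (-3)·(-3)) + ((-3)·5 − 5·4)| = 56, so the area is 28.
The number of boundary lattice points is Σ gcd(|Δx|,|Δy|) = gcd(8,8) + gcd(0,7) + gcd(8,1) = 8+7+1 = 16.
Pick's theorem gives I = A − B/2 + 1 = 28 − 16/2 + 1 = 21.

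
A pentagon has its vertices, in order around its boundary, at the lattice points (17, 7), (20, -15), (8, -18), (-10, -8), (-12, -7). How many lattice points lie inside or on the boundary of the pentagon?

The shoelace formula gives twice the area as |(17·(-15) − 20·7) + (20·(-18) − 8·(-15)) + (8·(-8) − (-10)·(-18)) + ((-10)·(-7) − (-12)·(-8)) + ((-12)·7 − 17·(-7))| = 870, so the area is 435.
Summing gcd(|Δx|,|Δy|) over the edges gives the boundary count: gcd(3,22) + gcd(12,3) + gcd(18,10) + gcd(2,1) + gcd(29,14) = 1+3+2+1+1 = 8.
Pick's theorem gives I = A − B/2 + 1 = 435 − 8/2 + 1 = 432, so the closed region contains I + B = 432 + 8 = 440 lattice points.

440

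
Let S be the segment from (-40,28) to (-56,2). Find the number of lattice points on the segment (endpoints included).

3

The number of lattice points on a segment between lattice points is gcd(|Δx|,|Δy|) + 1 = gcd(16,26) + 1 = 2 + 1 = 3.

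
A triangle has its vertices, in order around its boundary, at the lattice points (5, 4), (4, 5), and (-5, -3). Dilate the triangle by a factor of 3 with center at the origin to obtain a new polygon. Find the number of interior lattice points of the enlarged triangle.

The shoelace formula gives twice the area as |[5·5 − 4·4] + [4·(-3) − (-5)·5] + [(-5)·4 − 5·(-3)]| = 17, so the area is 8.5.
Along each edge there are gcd(|Δx|,|Δy|)+1 lattice points, so counting each shared vertex once the boundary has gcd(1,1) + gcd(9,8) + gcd(10,7) = 1+1+1 = 3.
Scaling by 3 multiplies the area by 3² = 9 (so the new area is 76.5) and multiplies the boundary lattice-point count by 3, giving 9.
By Pick's theorem, the interior count of the dilated polygon is 76.5 − 9/2 + 1 = 73.

73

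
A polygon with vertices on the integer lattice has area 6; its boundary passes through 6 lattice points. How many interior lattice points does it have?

From Pick's theorem, I = A − B/2 + 1 = 6 − 6/2 + 1 = 4.

4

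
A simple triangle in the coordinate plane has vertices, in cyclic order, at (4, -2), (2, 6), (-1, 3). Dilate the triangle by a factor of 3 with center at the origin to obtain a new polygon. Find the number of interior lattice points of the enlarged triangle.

121

Using the shoelace formula, 2A = |(4·6 − 2·(-2)) + (2·3 − (-1)·6) + ((-1)·(-2) − 4·3)| = 30, so the area is 15.
The number of boundary lattice points is Σ gcd(|Δx|,|Δy|) = gcd(2,8) + gcd(3,3) + gcd(5,5) = 2+3+5 = 10.
Scaling by 3 multiplies the area by 3² = 9 (so the new area is 135) and multiplies the boundary lattice-point count by 3, giving 30.
By Pick's theorem, the interior count of the dilated polygon is 135 − 30/2 + 1 = 121.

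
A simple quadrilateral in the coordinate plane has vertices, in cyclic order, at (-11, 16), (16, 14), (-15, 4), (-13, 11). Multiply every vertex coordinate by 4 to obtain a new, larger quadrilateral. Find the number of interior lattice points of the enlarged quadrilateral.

2681

The shoelace formula gives twice the area as |((-11)·14 − 16·16) + (16·4 − (-15)·14) + ((-15)·11 − (-13)·4) + ((-13)·16 − (-11)·11)| = 336, so the area is 168.
The number of boundary lattice points is Σ gcd(|Δx|,|Δy|) = gcd(27,2) + gcd(31,10) + gcd(2,7) + gcd(2,5) = 1+1+1+1 = 4.
Scaling by 4 multiplies the area by 4² = 16 (so the new area is 2688) and multiplies the boundary lattice-point count by 4, giving 16.
By Pick's theorem, the interior count of the dilated polygon is 2688 − 16/2 + 1 = 2681.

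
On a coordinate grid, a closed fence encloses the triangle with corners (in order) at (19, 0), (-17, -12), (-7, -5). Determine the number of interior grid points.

60

The shoelace formula gives twice the area as |[19·(-12) − (-17)·0] + [(-17)·(-5) − (-7)·(-12)] + [(-7)·0 − 19·(-5)]| = 132, so the area is 66.
The number of boundary lattice points is Σ gcd(|Δx|,|Δy|) = gcd(36,12) + gcd(10,7) + gcd(26,5) = 12+1+1 = 14.
Pick's theorem gives I = A − B/2 + 1 = 66 − 14/2 + 1 = 60.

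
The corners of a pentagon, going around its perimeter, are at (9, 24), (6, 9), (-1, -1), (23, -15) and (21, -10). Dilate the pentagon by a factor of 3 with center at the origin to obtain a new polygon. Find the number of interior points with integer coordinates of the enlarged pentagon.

2944

By the shoelace formula, twice the signed area is |(9·9 − 6·24) + (6·(-1) − (-1)·9) + ((-1)·(-15) − 23·(-1)) + (23·(-10) − 21·(-15)) + (21·24 − 9·(-10))| = 657, so the area is 328.5.
Along each edge there are gcd(|Δx|,|Δy|)+1 lattice points, so counting each shared vertex once the boundary has gcd(3,15) + gcd(7,10) + gcd(24,14) + gcd(2,5) + gcd(12,34) = 3+1+2+1+2 = 9.
Scaling by 3 multiplies the area by 3² = 9 (so the new area is 5913/2) and multiplies the boundary lattice-point count by 3, giving 27.
By Pick's theorem, the interior count of the dilated polygon is 5913/2 − 27/2 + 1 = 2944.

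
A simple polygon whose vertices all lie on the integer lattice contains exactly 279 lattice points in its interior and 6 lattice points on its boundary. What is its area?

281

By Pick's theorem, A = I + B/2 − 1 = 279 + 6/2 − 1 = 281.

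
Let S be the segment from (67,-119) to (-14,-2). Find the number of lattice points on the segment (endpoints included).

The number of lattice points on a segment between lattice points is gcd(|Δx|,|Δy|) + 1 = gcd(81,117) + 1 = 9 + 1 = 10.

10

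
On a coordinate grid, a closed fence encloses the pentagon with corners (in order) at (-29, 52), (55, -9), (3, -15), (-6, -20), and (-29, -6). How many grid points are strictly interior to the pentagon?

By the shoelace formula, twice the signed area is |((-29)·(-9) − 55·52) + (55·(-15) − 3·(-9)) + (3·(-20) − (-6)·(-15)) + ((-6)·(-6) − (-29)·(-20)) + ((-29)·52 − (-29)·(-6))| = 5773, so the area is 2886.5.
Along each edge there are gcd(|Δx|,|Δy|)+1 lattice points, so counting each shared vertex once the boundary has gcd(84,61) + gcd(52,6) + gcd(9,5) + gcd(23,14) + gcd(0,58) = 1+2+1+1+58 = 63.
By Pick's theorem A = I + B/2 − 1, so I = 2886.5 − 63/2 + 1 = 2856.

2856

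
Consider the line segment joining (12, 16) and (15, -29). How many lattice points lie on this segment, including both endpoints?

The number of lattice points on a segment between lattice points is gcd(|Δx|,|Δy|) + 1 = gcd(3,45) + 1 = 3 + 1 = 4.

4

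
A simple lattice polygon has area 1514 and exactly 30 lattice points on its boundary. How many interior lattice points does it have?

1500

Pick's theorem A = I + B/2 − 1 rearranges to I = A − B/2 + 1 = 1514 − 30/2 + 1 = 1500.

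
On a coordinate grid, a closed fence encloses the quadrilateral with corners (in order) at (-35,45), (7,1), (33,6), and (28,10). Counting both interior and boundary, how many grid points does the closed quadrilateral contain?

722

By the shoelace formula, twice the signed area is |[(-35)·1 − 7·45] + [7·6 − 33·1] + [33·10 − 28·6] + [28·45 − (-35)·10]| = 1431, so the area is 1431/2.
Along each edge there are gcd(|Δx|,|Δy|)+1 lattice points, so counting each shared vertex once the boundary has gcd(42,44) + gcd(26,5) + gcd(5,4) + gcd(63,35) = 2+1+1+7 = 11.
Pick's theorem gives I = A − B/2 + 1 = 1431/2 − 11/2 + 1 = 711, so the closed region contains I + B = 711 + 11 = 722 lattice points.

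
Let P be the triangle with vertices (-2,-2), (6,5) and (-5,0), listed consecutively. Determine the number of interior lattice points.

The shoelace formula gives twice the area as |[(-2)·5 − 6·(-2)] + [6·0 − (-5)·5] + [(-5)·(-2) − (-2)·0]| = 37, so the area is 18.5.
The number of boundary lattice points is Σ gcd(|Δx|,|Δy|) = gcd(8,7) + gcd(11,5) + gcd(3,2) = 1+1+1 = 3.
By Pick's theorem A = I + B/2 − 1, so I = 18.5 − 3/2 + 1 = 18.

18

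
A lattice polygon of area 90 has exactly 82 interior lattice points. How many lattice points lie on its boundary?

18

Pick's theorem gives A = I + B/2 − 1, so B = 2(A − I + 1) = 2(90 − 82 + 1) = 18.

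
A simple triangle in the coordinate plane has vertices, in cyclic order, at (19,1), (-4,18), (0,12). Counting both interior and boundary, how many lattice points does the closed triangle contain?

Using the shoelace formula, 2A = |[19·18 − (-4)·1] + [(-4)·12 − 0·18] + [0·1 − 19·12]| = 70, so the area is 35.
Along each edge there are gcd(|Δx|,|Δy|)+1 lattice points, so counting each shared vertex once the boundary has gcd(23,17) + gcd(4,6) + gcd(19,11) = 1+2+1 = 4.
Pick's theorem gives I = A − B/2 + 1 = 35 − 4/2 + 1 = 34, so the closed region contains I + B = 34 + 4 = 38 lattice points.

38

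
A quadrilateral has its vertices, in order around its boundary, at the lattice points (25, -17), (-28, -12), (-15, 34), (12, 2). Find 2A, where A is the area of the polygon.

2600

Using the shoelace formula, 2A = |(25·(-12) − (-28)·(-17)) + ((-28)·34 − (-15)·(-12)) + ((-15)·2 − 12·34) + (12·(-17) − 25·2)| = 2600, so the area is 1300.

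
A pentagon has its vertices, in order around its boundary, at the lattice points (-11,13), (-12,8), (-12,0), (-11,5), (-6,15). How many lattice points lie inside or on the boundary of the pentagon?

37

The shoelace formula gives twice the area as |((-11)·8 − (-12)·13) + ((-12)·0 − (-12)·8) + ((-12)·5 − (-11)·0) + ((-11)·15 − (-6)·5) + ((-6)·13 − (-11)·15)| = 56, so the area is 28.
Along each edge there are gcd(|Δx|,|Δy|)+1 lattice points, so counting each shared vertex once the boundary has gcd(1,5) + gcd(0,8) + gcd(1,5) + gcd(5,10) + gcd(5,2) = 1+8+1+5+1 = 16.
Pick's theorem gives I = A − B/2 + 1 = 28 − 16/2 + 1 = 21, so the closed region contains I + B = 21 + 16 = 37 lattice points.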